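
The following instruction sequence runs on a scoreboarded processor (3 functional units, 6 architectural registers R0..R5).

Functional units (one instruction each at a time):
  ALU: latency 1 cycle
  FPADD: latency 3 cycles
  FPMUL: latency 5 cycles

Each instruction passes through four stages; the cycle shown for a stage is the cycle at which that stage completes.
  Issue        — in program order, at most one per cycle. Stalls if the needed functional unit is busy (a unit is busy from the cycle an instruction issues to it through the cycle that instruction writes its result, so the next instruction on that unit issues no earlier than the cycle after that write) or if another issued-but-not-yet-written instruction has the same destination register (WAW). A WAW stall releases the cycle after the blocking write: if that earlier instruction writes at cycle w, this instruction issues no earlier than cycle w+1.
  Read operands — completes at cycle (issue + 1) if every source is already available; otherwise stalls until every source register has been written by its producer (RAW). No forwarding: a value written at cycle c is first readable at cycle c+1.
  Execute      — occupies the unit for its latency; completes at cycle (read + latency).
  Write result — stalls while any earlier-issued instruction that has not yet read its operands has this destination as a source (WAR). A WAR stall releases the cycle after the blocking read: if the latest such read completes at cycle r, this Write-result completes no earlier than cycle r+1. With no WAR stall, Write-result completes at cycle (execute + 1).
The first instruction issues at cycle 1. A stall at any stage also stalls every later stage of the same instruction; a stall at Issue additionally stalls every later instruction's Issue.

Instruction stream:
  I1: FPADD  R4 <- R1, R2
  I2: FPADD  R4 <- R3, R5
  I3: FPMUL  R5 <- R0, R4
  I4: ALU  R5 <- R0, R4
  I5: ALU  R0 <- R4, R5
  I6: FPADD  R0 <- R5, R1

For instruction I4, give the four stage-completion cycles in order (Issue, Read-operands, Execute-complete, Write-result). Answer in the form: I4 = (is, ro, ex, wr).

I1 -> (1, 2, 5, 6)
I2 -> (7, 8, 11, 12)  // struct: FPADD busy until I1 writes@6
I3 -> (8, 13, 18, 19)  // RAW R4: wait I2 write@12
I4 -> (20, 21, 22, 23)  // WAW R5: wait I3 write@19
I5 -> (24, 25, 26, 27)  // struct: ALU busy until I4 writes@23
I6 -> (28, 29, 32, 33)  // WAW R0: wait I5 write@27

I4 = (20, 21, 22, 23)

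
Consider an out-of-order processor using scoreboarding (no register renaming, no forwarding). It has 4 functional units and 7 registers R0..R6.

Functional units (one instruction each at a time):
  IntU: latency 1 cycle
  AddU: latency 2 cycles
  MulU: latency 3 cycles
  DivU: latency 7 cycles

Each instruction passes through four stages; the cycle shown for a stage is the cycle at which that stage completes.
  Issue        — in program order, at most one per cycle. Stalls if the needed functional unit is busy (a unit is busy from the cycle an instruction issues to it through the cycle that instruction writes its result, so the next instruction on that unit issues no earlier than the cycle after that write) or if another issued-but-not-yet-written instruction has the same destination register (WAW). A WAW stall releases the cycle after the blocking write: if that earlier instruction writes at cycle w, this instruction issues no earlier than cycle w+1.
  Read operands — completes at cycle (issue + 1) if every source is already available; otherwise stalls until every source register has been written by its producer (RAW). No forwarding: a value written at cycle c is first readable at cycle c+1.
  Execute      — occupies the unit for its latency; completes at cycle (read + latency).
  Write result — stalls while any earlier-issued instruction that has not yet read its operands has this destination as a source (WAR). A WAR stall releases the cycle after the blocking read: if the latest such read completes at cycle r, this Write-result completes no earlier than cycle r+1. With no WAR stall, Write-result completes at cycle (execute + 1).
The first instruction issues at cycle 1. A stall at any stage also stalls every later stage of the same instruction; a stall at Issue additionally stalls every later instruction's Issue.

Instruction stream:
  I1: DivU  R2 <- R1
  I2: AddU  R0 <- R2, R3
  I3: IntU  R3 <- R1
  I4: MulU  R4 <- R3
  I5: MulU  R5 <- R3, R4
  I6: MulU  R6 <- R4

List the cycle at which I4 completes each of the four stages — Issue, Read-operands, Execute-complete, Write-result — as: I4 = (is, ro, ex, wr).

1) issue 1, read 2, done 9, write 10
2) issue 2, read 11, done 13, write 14  <RAW R2: wait I1 write@10>
3) issue 3, read 4, done 5, write 12  <WAR R3: wait I2 read@11>
4) issue 4, read 13, done 16, write 17  <RAW R3: wait I3 write@12>
5) issue 18, read 19, done 22, write 23  <struct: MulU busy until I4 writes@17>
6) issue 24, read 25, done 28, write 29  <struct: MulU busy until I5 writes@23>

I4 = (4, 13, 16, 17)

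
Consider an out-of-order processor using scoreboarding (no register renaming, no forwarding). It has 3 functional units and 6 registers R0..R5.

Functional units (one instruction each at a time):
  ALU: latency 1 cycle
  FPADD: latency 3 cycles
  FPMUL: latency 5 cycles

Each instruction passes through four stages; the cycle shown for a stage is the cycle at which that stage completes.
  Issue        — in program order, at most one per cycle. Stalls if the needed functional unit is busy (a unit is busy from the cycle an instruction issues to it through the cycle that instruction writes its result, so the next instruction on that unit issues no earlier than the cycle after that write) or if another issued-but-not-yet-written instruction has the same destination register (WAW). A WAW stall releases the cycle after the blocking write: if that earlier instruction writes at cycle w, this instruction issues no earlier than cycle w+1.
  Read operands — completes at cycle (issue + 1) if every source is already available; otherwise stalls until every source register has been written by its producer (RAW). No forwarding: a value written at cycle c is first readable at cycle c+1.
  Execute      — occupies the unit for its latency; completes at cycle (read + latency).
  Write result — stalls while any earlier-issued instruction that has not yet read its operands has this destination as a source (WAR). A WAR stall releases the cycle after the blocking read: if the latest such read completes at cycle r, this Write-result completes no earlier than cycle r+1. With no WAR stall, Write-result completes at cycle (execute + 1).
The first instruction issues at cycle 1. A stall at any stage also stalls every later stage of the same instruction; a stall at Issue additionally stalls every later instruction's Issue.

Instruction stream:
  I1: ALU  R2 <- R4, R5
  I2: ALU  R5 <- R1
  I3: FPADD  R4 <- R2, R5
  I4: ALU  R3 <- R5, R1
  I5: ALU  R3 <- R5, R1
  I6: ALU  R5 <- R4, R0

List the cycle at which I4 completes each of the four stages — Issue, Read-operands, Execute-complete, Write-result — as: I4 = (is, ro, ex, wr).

I4 = (9, 10, 11, 12)

I1  is:1  ro:2  ex:3  wr:4
I2  is:5  ro:6  ex:7  wr:8  — struct: ALU busy until I1 writes@4
I3  is:6  ro:9  ex:12  wr:13  — RAW R5: wait I2 write@8
I4  is:9  ro:10  ex:11  wr:12  — struct: ALU busy until I2 writes@8
I5  is:13  ro:14  ex:15  wr:16  — struct: ALU busy until I4 writes@12
I6  is:17  ro:18  ex:19  wr:20  — struct: ALU busy until I5 writes@16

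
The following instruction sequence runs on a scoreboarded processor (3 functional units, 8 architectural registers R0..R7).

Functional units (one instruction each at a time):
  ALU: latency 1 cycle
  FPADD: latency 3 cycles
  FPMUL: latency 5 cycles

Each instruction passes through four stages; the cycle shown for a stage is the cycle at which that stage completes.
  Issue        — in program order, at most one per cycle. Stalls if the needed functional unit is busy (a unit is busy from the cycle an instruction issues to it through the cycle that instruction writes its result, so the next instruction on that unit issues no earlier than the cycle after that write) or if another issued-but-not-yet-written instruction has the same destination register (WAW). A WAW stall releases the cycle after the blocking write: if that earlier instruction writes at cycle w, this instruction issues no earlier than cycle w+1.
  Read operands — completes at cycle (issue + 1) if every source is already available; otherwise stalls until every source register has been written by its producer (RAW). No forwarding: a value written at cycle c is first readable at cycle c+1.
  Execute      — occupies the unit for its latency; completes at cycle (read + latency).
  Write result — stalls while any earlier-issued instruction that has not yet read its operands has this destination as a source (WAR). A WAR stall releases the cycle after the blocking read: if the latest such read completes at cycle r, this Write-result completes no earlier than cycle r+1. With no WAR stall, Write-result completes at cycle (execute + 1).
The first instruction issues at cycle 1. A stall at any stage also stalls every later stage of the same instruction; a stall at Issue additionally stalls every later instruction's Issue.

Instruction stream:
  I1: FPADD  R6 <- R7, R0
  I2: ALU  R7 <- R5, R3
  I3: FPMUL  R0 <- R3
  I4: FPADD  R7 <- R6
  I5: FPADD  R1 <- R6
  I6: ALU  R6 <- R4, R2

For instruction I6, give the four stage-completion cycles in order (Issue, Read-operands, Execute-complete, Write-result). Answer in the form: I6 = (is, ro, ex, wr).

I1 -> (1, 2, 5, 6)
I2 -> (2, 3, 4, 5)
I3 -> (3, 4, 9, 10)
I4 -> (7, 8, 11, 12)  // struct: FPADD busy until I1 writes@6
I5 -> (13, 14, 17, 18)  // struct: FPADD busy until I4 writes@12
I6 -> (14, 15, 16, 17)

I6 = (14, 15, 16, 17)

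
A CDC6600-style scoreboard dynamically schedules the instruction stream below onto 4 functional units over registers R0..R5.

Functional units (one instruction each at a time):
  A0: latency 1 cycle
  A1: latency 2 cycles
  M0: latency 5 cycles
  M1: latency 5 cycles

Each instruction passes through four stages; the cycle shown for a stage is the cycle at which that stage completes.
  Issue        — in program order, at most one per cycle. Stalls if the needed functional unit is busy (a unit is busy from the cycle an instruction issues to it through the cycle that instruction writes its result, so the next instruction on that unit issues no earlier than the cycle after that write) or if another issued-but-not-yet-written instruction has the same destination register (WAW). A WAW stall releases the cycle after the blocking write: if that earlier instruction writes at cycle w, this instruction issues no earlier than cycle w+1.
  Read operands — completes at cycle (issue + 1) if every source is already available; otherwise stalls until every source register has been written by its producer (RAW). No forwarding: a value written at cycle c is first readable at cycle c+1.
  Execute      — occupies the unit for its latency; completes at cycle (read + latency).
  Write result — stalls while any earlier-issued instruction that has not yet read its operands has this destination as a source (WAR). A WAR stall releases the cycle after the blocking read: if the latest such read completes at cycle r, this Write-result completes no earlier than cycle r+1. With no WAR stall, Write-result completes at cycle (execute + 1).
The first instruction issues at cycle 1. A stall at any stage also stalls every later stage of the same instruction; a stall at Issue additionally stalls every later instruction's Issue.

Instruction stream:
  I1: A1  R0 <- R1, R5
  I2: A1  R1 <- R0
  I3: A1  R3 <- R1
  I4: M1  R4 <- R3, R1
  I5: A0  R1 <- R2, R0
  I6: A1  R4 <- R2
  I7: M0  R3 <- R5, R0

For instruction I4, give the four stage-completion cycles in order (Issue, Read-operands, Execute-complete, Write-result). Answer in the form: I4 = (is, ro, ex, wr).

I1 -> (1, 2, 4, 5)
I2 -> (6, 7, 9, 10)  // struct: A1 busy until I1 writes@5
I3 -> (11, 12, 14, 15)  // struct: A1 busy until I2 writes@10
I4 -> (12, 16, 21, 22)  // RAW R3: wait I3 write@15
I5 -> (13, 14, 15, 17)  // WAR R1: wait I4 read@16
I6 -> (23, 24, 26, 27)  // WAW R4: wait I4 write@22
I7 -> (24, 25, 30, 31)

I4 = (12, 16, 21, 22)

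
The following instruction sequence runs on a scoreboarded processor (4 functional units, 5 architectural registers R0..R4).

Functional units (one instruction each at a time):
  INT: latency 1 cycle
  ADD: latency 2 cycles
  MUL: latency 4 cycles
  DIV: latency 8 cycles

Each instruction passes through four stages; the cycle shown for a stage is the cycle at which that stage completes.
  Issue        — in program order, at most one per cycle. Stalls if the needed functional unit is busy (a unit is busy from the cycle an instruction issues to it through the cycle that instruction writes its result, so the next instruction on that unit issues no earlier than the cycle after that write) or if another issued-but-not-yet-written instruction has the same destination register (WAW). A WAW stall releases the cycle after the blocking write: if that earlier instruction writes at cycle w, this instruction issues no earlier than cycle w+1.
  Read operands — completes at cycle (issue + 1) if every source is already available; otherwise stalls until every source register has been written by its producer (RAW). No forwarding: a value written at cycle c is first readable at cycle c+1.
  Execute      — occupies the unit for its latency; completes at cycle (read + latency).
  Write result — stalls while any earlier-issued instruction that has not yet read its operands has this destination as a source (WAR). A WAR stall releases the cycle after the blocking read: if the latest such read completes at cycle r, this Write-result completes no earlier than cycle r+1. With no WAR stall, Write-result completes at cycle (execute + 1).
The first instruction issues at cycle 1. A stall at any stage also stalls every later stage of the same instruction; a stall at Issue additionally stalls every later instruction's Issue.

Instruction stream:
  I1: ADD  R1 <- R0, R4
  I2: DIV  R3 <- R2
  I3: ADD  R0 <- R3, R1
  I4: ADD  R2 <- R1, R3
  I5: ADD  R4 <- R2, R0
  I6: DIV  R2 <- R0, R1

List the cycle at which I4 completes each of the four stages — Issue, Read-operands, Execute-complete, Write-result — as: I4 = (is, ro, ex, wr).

I1 -> (1, 2, 4, 5)
I2 -> (2, 3, 11, 12)
I3 -> (6, 13, 15, 16)  // struct: ADD busy until I1 writes@5, RAW R3: wait I2 write@12
I4 -> (17, 18, 20, 21)  // struct: ADD busy until I3 writes@16
I5 -> (22, 23, 25, 26)  // struct: ADD busy until I4 writes@21
I6 -> (23, 24, 32, 33)

I4 = (17, 18, 20, 21)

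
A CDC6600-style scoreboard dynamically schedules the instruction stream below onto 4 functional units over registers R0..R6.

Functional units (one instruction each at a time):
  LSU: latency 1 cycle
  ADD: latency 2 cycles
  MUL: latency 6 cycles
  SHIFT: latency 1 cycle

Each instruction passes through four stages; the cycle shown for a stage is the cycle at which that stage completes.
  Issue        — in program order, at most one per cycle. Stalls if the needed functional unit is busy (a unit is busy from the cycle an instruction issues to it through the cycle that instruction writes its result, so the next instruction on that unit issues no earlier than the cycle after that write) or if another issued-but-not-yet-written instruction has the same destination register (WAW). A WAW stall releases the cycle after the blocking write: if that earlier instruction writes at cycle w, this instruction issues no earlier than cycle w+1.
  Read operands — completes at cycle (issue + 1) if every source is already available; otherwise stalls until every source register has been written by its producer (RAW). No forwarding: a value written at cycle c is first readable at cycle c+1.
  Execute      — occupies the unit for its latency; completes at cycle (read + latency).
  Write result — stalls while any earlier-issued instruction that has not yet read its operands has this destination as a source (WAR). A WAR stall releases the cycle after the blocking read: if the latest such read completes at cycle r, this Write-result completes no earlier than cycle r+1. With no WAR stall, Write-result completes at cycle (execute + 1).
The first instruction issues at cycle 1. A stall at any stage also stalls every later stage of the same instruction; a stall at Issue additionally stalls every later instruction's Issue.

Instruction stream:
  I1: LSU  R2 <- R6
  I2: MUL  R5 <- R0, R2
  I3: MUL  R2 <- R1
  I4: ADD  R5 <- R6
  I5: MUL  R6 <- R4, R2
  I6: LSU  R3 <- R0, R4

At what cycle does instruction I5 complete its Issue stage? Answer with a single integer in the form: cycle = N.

c1: I1 issues→LSU
c2: I1 reads · I2 issues→MUL
c3: I1 exec-done
c4: I1 writes R2
c5: I2 reads
c11: I2 exec-done
c12: I2 writes R5
c13: I3 issues→MUL
c14: I3 reads · I4 issues→ADD
c15: I4 reads
c17: I4 exec-done
c18: I4 writes R5
c20: I3 exec-done
c21: I3 writes R2
c22: I5 issues→MUL
c23: I5 reads · I6 issues→LSU
c24: I6 reads
c25: I6 exec-done
c26: I6 writes R3
c29: I5 exec-done
c30: I5 writes R6

cycle = 22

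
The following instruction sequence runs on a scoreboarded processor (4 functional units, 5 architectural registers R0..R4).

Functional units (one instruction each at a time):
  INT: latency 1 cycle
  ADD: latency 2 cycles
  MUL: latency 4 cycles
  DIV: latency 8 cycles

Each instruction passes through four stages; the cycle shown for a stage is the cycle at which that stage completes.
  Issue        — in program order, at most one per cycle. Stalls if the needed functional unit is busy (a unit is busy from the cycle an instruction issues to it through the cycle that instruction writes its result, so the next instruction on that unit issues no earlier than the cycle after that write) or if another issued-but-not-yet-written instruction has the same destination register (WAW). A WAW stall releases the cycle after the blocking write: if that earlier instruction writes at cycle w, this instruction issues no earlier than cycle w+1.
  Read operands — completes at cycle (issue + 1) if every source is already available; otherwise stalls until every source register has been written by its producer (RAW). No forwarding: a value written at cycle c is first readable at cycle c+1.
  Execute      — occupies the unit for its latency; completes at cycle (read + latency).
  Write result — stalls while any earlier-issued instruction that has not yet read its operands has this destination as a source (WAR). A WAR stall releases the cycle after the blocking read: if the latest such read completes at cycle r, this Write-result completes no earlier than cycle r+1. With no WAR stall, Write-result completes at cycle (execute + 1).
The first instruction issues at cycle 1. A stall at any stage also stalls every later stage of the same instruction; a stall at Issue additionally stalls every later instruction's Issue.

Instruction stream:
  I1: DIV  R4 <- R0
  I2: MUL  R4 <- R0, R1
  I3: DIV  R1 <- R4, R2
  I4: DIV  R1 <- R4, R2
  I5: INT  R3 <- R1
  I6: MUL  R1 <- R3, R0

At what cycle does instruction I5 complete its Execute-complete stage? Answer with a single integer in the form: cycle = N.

cycle = 41

c1: issue I1 (DIV)
c2: I1 read-ops
c10: I1 finished on DIV
c11: I1→R4
c12: issue I2 (MUL)
c13: I2 read-ops, issue I3 (DIV)
c17: I2 finished on MUL
c18: I2→R4
c19: I3 read-ops
c27: I3 finished on DIV
c28: I3→R1
c29: issue I4 (DIV)
c30: I4 read-ops, issue I5 (INT)
c38: I4 finished on DIV
c39: I4→R1
c40: I5 read-ops, issue I6 (MUL)
c41: I5 finished on INT
c42: I5→R3
c43: I6 read-ops
c47: I6 finished on MUL
c48: I6→R1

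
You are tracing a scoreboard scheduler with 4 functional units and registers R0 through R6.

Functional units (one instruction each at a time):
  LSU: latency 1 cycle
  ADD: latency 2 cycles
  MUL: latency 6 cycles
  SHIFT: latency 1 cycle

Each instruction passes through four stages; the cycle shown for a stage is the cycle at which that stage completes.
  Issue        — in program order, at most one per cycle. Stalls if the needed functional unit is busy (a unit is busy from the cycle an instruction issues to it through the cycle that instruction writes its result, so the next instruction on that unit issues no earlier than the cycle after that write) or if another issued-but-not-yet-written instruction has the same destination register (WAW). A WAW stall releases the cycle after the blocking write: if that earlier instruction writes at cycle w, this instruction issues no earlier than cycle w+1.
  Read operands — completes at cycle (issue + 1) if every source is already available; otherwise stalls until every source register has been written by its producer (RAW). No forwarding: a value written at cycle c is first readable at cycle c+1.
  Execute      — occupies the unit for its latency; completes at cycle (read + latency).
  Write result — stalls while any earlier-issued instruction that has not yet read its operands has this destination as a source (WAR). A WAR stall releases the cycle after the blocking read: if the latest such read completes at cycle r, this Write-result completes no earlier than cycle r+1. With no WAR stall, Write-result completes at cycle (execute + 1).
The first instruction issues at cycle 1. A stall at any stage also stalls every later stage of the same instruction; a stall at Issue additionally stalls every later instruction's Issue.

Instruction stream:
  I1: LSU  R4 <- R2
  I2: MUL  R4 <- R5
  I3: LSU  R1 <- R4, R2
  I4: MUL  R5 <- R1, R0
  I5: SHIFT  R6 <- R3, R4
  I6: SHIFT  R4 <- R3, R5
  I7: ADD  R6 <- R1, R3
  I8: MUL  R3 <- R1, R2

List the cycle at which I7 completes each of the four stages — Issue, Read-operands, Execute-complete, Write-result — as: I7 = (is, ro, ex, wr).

I7 = (20, 21, 23, 24)

I1 -> (1, 2, 3, 4)
I2 -> (5, 6, 12, 13)  // WAW R4: wait I1 write@4
I3 -> (6, 14, 15, 16)  // RAW R4: wait I2 write@13
I4 -> (14, 17, 23, 24)  // struct: MUL busy until I2 writes@13, RAW R1: wait I3 write@16
I5 -> (15, 16, 17, 18)
I6 -> (19, 25, 26, 27)  // struct: SHIFT busy until I5 writes@18, RAW R5: wait I4 write@24
I7 -> (20, 21, 23, 24)
I8 -> (25, 26, 32, 33)  // struct: MUL busy until I4 writes@24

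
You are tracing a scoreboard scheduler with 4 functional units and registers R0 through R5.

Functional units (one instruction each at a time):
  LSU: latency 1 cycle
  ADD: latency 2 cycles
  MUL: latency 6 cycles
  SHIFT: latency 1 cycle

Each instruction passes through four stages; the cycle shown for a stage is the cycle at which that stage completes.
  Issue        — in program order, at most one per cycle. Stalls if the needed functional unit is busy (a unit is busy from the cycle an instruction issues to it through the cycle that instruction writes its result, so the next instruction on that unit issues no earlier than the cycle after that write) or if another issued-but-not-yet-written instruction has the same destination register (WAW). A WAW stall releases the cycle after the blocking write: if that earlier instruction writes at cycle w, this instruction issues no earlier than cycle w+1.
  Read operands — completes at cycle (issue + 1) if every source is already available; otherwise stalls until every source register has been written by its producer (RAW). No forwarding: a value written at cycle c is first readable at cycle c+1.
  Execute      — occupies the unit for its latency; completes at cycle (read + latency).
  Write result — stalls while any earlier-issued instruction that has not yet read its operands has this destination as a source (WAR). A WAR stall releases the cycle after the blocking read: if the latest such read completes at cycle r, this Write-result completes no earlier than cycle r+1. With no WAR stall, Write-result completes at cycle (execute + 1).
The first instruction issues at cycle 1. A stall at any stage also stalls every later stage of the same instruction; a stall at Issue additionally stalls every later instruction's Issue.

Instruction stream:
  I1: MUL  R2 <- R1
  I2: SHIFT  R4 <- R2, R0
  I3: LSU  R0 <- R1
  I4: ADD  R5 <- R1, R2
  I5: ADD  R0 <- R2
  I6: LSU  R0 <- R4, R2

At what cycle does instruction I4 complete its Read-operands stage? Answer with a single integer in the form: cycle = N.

I1 -> (1, 2, 8, 9)
I2 -> (2, 10, 11, 12)  // RAW R2: wait I1 write@9
I3 -> (3, 4, 5, 11)  // WAR R0: wait I2 read@10
I4 -> (4, 10, 12, 13)  // RAW R2: wait I1 write@9
I5 -> (14, 15, 17, 18)  // struct: ADD busy until I4 writes@13
I6 -> (19, 20, 21, 22)  // WAW R0: wait I5 write@18

cycle = 10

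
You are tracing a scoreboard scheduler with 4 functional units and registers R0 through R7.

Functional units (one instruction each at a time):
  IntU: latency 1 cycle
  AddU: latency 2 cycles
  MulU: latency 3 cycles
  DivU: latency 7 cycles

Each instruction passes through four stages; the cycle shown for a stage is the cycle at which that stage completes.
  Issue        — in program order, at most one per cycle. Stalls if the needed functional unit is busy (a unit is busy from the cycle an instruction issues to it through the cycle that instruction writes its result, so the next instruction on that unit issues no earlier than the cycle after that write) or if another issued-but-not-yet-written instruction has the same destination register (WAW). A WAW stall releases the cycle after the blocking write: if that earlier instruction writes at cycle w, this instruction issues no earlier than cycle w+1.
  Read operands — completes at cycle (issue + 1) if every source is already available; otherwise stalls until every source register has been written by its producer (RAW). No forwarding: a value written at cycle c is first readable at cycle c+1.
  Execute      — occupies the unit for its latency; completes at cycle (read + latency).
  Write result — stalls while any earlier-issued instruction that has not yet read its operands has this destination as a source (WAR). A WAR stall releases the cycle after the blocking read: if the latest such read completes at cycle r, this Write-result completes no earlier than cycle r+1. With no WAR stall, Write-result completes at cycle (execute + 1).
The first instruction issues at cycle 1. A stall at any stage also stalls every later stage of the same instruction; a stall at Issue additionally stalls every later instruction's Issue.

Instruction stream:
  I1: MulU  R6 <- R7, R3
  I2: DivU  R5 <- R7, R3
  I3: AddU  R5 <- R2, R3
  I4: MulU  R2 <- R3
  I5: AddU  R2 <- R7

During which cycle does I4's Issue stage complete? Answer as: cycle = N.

cycle = 13

I1  is:1  ro:2  ex:5  wr:6
I2  is:2  ro:3  ex:10  wr:11
I3  is:12  ro:13  ex:15  wr:16  — WAW R5: wait I2 write@11
I4  is:13  ro:14  ex:17  wr:18
I5  is:19  ro:20  ex:22  wr:23  — WAW R2: wait I4 write@18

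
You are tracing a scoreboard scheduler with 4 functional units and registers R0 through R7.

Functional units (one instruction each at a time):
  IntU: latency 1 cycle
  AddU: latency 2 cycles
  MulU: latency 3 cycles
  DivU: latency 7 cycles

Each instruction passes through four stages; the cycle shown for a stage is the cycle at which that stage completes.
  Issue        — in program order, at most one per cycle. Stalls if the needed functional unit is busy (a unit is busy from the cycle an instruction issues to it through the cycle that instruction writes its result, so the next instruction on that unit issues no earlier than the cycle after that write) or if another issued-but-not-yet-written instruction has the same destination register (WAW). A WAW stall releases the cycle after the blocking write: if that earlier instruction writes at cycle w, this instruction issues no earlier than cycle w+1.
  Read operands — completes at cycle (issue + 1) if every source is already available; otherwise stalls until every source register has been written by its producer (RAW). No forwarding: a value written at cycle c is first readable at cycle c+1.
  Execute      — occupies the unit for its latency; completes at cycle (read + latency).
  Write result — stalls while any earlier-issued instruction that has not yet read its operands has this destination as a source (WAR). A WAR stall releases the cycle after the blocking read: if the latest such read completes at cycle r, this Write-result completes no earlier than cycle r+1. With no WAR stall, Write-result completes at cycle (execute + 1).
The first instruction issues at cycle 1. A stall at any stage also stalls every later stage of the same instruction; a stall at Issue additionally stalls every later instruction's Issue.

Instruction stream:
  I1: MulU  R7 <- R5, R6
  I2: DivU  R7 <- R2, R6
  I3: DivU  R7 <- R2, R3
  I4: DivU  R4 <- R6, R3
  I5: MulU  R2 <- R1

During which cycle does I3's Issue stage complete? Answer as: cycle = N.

1) issue 1, read 2, done 5, write 6
2) issue 7, read 8, done 15, write 16  <WAW R7: wait I1 write@6>
3) issue 17, read 18, done 25, write 26  <struct: DivU busy until I2 writes@16>
4) issue 27, read 28, done 35, write 36  <struct: DivU busy until I3 writes@26>
5) issue 28, read 29, done 32, write 33

cycle = 17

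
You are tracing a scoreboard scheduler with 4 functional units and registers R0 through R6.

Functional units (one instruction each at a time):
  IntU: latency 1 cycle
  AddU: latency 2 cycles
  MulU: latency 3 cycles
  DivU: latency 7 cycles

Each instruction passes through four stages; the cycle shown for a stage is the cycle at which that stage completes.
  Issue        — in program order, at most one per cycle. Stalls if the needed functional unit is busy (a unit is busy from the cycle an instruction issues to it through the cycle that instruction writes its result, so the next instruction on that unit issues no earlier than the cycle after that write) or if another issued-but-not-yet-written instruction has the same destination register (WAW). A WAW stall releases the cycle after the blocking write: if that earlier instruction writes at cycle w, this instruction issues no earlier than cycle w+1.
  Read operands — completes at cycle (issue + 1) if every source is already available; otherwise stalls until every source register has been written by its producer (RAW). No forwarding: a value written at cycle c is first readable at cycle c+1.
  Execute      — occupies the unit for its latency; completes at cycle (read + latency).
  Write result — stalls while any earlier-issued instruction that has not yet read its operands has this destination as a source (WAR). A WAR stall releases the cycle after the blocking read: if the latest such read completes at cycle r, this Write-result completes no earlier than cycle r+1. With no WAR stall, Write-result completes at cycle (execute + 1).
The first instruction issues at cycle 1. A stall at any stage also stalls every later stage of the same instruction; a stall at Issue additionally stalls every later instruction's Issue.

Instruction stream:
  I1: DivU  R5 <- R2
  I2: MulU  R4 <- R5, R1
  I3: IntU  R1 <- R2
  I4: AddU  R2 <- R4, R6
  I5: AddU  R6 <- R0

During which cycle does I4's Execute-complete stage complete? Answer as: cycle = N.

cycle 1: issue I1 (DivU)
cycle 2: I1 read-ops; issue I2 (MulU)
cycle 3: issue I3 (IntU)
cycle 4: I3 read-ops; issue I4 (AddU)
cycle 5: I3 finished on IntU
cycle 9: I1 finished on DivU
cycle 10: I1→R5
cycle 11: I2 read-ops
cycle 12: I3→R1
cycle 14: I2 finished on MulU
cycle 15: I2→R4
cycle 16: I4 read-ops
cycle 18: I4 finished on AddU
cycle 19: I4→R2
cycle 20: issue I5 (AddU)
cycle 21: I5 read-ops
cycle 23: I5 finished on AddU
cycle 24: I5→R6

cycle = 18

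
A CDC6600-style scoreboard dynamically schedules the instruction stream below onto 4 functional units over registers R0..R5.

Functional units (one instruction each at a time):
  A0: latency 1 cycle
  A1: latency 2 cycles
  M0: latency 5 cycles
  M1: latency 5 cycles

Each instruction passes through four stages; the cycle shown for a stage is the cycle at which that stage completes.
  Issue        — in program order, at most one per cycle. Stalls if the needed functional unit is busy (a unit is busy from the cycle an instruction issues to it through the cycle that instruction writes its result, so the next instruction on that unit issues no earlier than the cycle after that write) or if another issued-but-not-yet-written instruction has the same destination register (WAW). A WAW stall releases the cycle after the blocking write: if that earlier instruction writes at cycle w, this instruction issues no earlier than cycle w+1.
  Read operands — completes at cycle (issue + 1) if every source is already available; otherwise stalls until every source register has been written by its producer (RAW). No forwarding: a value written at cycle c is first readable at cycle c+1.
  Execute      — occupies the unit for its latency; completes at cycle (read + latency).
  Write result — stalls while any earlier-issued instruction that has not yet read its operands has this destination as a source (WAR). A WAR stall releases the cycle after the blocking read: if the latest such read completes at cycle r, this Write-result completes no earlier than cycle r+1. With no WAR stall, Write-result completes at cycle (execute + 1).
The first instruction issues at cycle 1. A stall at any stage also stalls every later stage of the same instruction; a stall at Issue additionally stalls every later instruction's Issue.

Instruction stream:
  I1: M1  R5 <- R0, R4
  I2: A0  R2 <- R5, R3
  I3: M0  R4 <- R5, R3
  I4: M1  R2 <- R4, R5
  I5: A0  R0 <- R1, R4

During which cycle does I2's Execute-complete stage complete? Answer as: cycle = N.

cycle = 10

I1 -> (1, 2, 7, 8)
I2 -> (2, 9, 10, 11)  // RAW R5: wait I1 write@8
I3 -> (3, 9, 14, 15)  // RAW R5: wait I1 write@8
I4 -> (12, 16, 21, 22)  // WAW R2: wait I2 write@11, RAW R4: wait I3 write@15
I5 -> (13, 16, 17, 18)  // RAW R4: wait I3 write@15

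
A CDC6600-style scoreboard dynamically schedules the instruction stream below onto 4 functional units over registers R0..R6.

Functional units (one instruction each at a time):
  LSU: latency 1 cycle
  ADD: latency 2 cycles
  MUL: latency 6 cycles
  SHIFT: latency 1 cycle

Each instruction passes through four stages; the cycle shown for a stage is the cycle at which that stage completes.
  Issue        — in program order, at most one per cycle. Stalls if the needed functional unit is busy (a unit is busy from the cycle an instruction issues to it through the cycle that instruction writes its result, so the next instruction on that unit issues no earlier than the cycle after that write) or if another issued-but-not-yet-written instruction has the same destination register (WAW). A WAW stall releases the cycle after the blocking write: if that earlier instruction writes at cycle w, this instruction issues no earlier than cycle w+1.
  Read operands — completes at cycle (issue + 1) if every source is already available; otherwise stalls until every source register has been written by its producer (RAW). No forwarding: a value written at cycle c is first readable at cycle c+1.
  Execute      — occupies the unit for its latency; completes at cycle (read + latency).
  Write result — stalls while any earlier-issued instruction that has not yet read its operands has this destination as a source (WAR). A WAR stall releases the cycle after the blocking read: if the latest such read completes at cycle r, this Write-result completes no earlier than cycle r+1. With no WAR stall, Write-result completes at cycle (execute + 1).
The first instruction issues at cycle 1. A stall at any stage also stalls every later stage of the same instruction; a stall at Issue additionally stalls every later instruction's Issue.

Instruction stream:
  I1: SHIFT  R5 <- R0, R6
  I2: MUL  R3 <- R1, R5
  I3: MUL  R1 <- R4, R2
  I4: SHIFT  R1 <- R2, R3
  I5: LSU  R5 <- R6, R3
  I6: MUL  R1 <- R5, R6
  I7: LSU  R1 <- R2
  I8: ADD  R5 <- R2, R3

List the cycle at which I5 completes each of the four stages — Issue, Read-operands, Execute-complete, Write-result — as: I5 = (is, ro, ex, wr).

I5 = (23, 24, 25, 26)

t=1  I1 dispatched to SHIFT
t=2  I1 operands ready · I2 dispatched to MUL
t=3  I1 complete
t=4  R5←I1
t=5  I2 operands ready
t=11  I2 complete
t=12  R3←I2
t=13  I3 dispatched to MUL
t=14  I3 operands ready
t=20  I3 complete
t=21  R1←I3
t=22  I4 dispatched to SHIFT
t=23  I4 operands ready · I5 dispatched to LSU
t=24  I4 complete · I5 operands ready
t=25  R1←I4 · I5 complete
t=26  R5←I5 · I6 dispatched to MUL
t=27  I6 operands ready
t=33  I6 complete
t=34  R1←I6
t=35  I7 dispatched to LSU
t=36  I7 operands ready · I8 dispatched to ADD
t=37  I7 complete · I8 operands ready
t=38  R1←I7
t=39  I8 complete
t=40  R5←I8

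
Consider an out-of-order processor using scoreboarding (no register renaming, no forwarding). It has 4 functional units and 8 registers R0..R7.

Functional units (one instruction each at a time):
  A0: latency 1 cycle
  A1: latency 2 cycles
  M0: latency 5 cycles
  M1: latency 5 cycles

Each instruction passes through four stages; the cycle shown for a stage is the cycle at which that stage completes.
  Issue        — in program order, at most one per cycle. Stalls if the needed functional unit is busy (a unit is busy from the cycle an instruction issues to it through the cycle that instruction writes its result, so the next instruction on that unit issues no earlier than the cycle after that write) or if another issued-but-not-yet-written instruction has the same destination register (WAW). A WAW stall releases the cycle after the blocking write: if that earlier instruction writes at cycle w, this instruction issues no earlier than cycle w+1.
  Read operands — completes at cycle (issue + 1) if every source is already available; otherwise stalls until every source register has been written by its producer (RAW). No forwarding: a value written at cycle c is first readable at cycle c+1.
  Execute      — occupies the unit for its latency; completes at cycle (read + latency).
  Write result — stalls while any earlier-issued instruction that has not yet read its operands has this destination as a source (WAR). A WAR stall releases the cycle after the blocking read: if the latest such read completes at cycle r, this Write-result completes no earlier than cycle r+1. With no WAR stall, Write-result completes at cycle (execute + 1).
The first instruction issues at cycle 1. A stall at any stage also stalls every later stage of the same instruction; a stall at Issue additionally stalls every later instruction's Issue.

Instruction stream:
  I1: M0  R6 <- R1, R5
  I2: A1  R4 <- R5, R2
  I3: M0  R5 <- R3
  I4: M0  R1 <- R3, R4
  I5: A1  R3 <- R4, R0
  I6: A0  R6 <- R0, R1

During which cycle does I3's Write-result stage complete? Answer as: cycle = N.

cycle = 16

c1: I1→M0
c2: I1 RO, I2→A1
c3: I2 RO
c5: I2 EX
c6: I2 WR R4
c7: I1 EX
c8: I1 WR R6
c9: I3→M0
c10: I3 RO
c15: I3 EX
c16: I3 WR R5
c17: I4→M0
c18: I4 RO, I5→A1
c19: I5 RO, I6→A0
c21: I5 EX
c22: I5 WR R3
c23: I4 EX
c24: I4 WR R1
c25: I6 RO
c26: I6 EX
c27: I6 WR R6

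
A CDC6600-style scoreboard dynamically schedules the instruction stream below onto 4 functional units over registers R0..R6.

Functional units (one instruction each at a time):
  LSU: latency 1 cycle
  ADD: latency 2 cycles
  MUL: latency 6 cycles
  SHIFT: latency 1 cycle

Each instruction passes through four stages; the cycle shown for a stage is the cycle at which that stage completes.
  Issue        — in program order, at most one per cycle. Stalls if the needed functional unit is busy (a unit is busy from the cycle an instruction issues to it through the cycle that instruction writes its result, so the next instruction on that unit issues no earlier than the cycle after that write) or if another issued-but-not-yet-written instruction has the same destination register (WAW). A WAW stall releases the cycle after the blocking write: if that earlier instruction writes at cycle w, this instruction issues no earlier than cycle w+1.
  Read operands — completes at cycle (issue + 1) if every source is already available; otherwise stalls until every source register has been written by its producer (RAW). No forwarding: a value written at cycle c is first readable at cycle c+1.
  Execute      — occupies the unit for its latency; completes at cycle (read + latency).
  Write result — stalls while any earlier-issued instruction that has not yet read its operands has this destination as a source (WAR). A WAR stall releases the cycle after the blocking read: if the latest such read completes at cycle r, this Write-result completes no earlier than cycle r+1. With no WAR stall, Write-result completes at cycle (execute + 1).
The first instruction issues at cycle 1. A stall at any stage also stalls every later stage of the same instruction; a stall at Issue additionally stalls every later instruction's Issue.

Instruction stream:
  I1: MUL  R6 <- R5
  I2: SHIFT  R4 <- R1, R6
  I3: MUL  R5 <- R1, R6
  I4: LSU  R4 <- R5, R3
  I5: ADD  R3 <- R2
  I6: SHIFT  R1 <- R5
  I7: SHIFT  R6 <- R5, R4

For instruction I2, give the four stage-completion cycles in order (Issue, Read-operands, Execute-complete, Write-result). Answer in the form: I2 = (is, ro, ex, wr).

I2 = (2, 10, 11, 12)

1) issue 1, read 2, done 8, write 9
2) issue 2, read 10, done 11, write 12  <RAW R6: wait I1 write@9>
3) issue 10, read 11, done 17, write 18  <struct: MUL busy until I1 writes@9>
4) issue 13, read 19, done 20, write 21  <WAW R4: wait I2 write@12 / RAW R5: wait I3 write@18>
5) issue 14, read 15, done 17, write 20  <WAR R3: wait I4 read@19>
6) issue 15, read 19, done 20, write 21  <RAW R5: wait I3 write@18>
7) issue 22, read 23, done 24, write 25  <struct: SHIFT busy until I6 writes@21>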